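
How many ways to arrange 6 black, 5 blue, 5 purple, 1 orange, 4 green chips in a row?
21! / (6! × 5! × 5! × 1! × 4!) = 205323037920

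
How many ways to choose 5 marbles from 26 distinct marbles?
C(26,5) = 26!/(5!×21!) = 65780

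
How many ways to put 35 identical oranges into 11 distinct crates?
C(35+11-1, 11-1) = C(45, 10) = 3190187286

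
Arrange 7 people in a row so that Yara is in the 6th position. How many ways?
Fix one position: (7-1)! = 720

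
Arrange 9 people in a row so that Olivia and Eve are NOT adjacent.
Total - adjacent = 9! - (9-1)!×2 = 362880 - 80640 = 282240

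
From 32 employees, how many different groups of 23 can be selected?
C(32,23) = 32!/(23!×9!) = 28048800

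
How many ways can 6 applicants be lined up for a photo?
6! = 720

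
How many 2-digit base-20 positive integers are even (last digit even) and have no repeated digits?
Last∈{0,2,4,6,8,10,12,14,16,18}. Last=0: 19. Last nonzero: 9×18×P(18,0) = 162. Total = 181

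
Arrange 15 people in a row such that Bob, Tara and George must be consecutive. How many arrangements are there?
Treat the 3 as one block: (15-3+1)! × 3! = 6227020800 × 6 = 37362124800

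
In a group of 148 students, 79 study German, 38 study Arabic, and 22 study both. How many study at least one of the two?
|A∪B| = |A| + |B| - |A∩B| = 79 + 38 - 22 = 95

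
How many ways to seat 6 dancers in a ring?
Circular: fix one position, arrange the rest. (6-1)! = 120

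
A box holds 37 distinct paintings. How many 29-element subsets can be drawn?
C(37,29) = 37!/(29!×8!) = 38608020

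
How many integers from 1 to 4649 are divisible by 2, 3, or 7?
⌊4649/2⌋+⌊4649/3⌋+⌊4649/7⌋ - ⌊4649/6⌋-⌊4649/14⌋-⌊4649/21⌋ + ⌊4649/42⌋ = 2324+1549+664 - 774-332-221 + 110 = 3320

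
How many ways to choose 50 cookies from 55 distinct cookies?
C(55,50) = 55!/(50!×5!) = 3478761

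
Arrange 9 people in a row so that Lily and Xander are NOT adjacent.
Total - adjacent = 9! - (9-1)!×2 = 362880 - 80640 = 282240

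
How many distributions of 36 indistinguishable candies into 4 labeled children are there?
C(36+4-1, 4-1) = C(39, 3) = 9139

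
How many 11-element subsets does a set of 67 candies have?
C(67,11) = 67!/(11!×56!) = 1285063345176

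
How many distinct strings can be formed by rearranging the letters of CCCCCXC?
7! / (1! × 6!) = 7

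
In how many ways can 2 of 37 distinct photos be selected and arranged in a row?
P(37,2) = 37!/(37-2)! = 1332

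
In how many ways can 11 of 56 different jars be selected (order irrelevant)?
C(56,11) = 56!/(11!×45!) = 148902215280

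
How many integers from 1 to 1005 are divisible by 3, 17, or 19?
⌊1005/3⌋+⌊1005/17⌋+⌊1005/19⌋ - ⌊1005/51⌋-⌊1005/57⌋-⌊1005/323⌋ + ⌊1005/969⌋ = 335+59+52 - 19-17-3 + 1 = 408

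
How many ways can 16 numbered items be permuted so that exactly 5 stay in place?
Choose the 5 fixed points C(16,5) = 4368, derange the rest: !11 = Σ_{j=0}^{11} (-1)^j·11!/j! = 39916800 - 39916800 + 19958400 - 6652800 + 1663200 - 332640 + 55440 - 7920 + 990 - 110 + 11 - 1 = 14684570. Product = 4368 × 14684570 = 64142201760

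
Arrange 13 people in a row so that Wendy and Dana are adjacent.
Treat as block: (13-1)! × 2! = 479001600 × 2 = 958003200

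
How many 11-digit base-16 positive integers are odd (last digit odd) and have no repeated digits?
Last∈{1,3,5,7,9,11,13,15}. Last=0: 0. Last nonzero: 8×14×P(14,9) = 81366405120. Total = 81366405120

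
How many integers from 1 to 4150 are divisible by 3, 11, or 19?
⌊4150/3⌋+⌊4150/11⌋+⌊4150/19⌋ - ⌊4150/33⌋-⌊4150/57⌋-⌊4150/209⌋ + ⌊4150/627⌋ = 1383+377+218 - 125-72-19 + 6 = 1768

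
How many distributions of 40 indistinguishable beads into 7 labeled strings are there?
C(40+7-1, 7-1) = C(46, 6) = 9366819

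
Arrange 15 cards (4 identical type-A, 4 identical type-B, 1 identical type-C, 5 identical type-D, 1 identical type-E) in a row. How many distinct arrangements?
15! / (4! × 4! × 1! × 5! × 1!) = 18918900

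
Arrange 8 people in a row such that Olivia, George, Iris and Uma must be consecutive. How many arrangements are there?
Treat the 4 as one block: (8-4+1)! × 4! = 120 × 24 = 2880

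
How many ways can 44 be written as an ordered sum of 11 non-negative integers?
C(44+11-1, 11-1) = C(54, 10) = 23930713170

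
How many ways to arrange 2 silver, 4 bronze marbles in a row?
6! / (2! × 4!) = 15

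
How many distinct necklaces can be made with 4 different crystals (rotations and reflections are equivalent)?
(4-1)!/2 = 6/2 = 3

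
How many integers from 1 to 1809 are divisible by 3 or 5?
⌊1809/3⌋ + ⌊1809/5⌋ - ⌊1809/15⌋ = 603 + 361 - 120 = 844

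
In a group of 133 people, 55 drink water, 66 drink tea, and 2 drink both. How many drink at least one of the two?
|A∪B| = |A| + |B| - |A∩B| = 55 + 66 - 2 = 119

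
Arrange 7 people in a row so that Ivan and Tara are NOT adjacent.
Total - adjacent = 7! - (7-1)!×2 = 5040 - 1440 = 3600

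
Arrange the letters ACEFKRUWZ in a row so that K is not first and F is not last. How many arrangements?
By inclusion-exclusion: 9! - 2×(9-1)! + (9-2)! = 362880 - 80640 + 5040 = 287280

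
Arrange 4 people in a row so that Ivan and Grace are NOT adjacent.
Total - adjacent = 4! - (4-1)!×2 = 24 - 12 = 12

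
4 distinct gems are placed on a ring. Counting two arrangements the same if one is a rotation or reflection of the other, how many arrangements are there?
(4-1)!/2 = 6/2 = 3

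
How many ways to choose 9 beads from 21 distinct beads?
C(21,9) = 21!/(9!×12!) = 293930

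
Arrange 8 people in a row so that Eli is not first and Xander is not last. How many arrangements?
By inclusion-exclusion: 8! - 2×(8-1)! + (8-2)! = 40320 - 10080 + 720 = 30960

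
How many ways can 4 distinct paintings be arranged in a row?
4! = 24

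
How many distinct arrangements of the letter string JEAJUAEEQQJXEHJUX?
17! / (2! × 2! × 4! × 2! × 4! × 1! × 2!) = 38594556000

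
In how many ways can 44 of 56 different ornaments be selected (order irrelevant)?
C(56,44) = 56!/(44!×12!) = 558383307300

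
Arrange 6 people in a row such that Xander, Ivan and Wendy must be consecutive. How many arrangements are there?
Treat the 3 as one block: (6-3+1)! × 3! = 24 × 6 = 144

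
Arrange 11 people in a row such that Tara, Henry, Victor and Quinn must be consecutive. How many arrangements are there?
Treat the 4 as one block: (11-4+1)! × 4! = 40320 × 24 = 967680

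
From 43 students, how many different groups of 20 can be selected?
C(43,20) = 43!/(20!×23!) = 960566918220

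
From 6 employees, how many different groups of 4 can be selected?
C(6,4) = 6!/(4!×2!) = 15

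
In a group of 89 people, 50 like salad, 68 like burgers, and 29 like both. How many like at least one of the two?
|A∪B| = |A| + |B| - |A∩B| = 50 + 68 - 29 = 89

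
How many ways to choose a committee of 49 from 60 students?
C(60,49) = 60!/(49!×11!) = 342700125300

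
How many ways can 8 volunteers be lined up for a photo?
8! = 40320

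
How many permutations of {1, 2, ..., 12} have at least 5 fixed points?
Exactly j fixed points: C(12,j)·!(12-j); sum over j ≥ 5 (derangement numbers via !m = (m-1)·(!(m-1) + !(m-2)): !0..!7 = 1, 0, 1, 2, 9, 44, 265, 1854). Σ_{j=5}^{12} C(12,j)·!(12-j) = C(12,5)·!7 + C(12,6)·!6 + C(12,7)·!5 + C(12,8)·!4 + C(12,9)·!3 + C(12,10)·!2 + C(12,11)·!1 + C(12,12)·!0 = 792·1854 + 924·265 + 792·44 + 495·9 + 220·2 + 66·1 + 12·0 + 1·1 = 1753038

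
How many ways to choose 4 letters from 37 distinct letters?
C(37,4) = 37!/(4!×33!) = 66045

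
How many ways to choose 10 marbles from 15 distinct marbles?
C(15,10) = 15!/(10!×5!) = 3003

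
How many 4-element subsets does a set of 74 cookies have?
C(74,4) = 74!/(4!×70!) = 1150626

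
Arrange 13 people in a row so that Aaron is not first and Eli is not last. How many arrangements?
By inclusion-exclusion: 13! - 2×(13-1)! + (13-2)! = 6227020800 - 958003200 + 39916800 = 5308934400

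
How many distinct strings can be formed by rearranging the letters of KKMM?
4! / (2! × 2!) = 6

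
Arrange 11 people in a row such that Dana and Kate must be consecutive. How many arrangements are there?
Treat the 2 as one block: (11-2+1)! × 2! = 3628800 × 2 = 7257600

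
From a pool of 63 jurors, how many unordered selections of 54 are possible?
C(63,54) = 63!/(54!×9!) = 23667689815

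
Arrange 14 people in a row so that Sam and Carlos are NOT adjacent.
Total - adjacent = 14! - (14-1)!×2 = 87178291200 - 12454041600 = 74724249600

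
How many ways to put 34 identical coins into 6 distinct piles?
C(34+6-1, 6-1) = C(39, 5) = 575757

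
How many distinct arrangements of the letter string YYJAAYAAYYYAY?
13! / (1! × 5! × 7!) = 10296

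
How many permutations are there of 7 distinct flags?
7! = 5040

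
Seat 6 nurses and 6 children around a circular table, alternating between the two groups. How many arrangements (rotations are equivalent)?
Fix one of the nurses: (6-1)! ways for the remaining nurses, × 6! ways for the children = 120 × 720 = 86400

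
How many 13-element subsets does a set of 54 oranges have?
C(54,13) = 54!/(13!×41!) = 1108176102180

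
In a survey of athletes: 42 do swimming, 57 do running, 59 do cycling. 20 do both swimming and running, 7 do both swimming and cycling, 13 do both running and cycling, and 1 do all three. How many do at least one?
|A∪B∪C| = 42+57+59-20-7-13+1 = 119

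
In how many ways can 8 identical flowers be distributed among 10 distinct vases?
C(8+10-1, 10-1) = C(17, 9) = 24310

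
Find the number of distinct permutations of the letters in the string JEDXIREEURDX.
12! / (1! × 2! × 1! × 3! × 1! × 2! × 2!) = 9979200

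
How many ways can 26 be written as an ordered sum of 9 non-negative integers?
C(26+9-1, 9-1) = C(34, 8) = 18156204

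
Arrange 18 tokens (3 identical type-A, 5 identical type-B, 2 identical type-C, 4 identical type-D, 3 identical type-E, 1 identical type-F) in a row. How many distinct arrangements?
18! / (3! × 5! × 2! × 4! × 3! × 1!) = 30875644800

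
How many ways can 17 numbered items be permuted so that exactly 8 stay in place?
Choose the 8 fixed points C(17,8) = 24310, derange the rest: !9 = Σ_{j=0}^{9} (-1)^j·9!/j! = 362880 - 362880 + 181440 - 60480 + 15120 - 3024 + 504 - 72 + 9 - 1 = 133496. Product = 24310 × 133496 = 3245287760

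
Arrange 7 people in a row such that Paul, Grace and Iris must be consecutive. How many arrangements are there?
Treat the 3 as one block: (7-3+1)! × 3! = 120 × 6 = 720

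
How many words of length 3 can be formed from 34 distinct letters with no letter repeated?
P(34,3) = 34!/(34-3)! = 35904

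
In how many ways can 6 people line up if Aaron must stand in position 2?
Fix one position: (6-1)! = 120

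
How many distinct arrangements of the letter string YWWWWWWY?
8! / (2! × 6!) = 28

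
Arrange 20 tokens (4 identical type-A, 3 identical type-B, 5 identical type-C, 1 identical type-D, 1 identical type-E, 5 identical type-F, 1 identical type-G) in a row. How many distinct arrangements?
20! / (4! × 3! × 5! × 1! × 1! × 5! × 1!) = 1173274502400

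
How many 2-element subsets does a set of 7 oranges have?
C(7,2) = 7!/(2!×5!) = 21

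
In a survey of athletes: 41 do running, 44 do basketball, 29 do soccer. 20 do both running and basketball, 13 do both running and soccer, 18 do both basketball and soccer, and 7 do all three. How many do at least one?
|A∪B∪C| = 41+44+29-20-13-18+7 = 70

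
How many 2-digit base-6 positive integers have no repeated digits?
First digit: 5 choices (nonzero). Then descending: 5 × 5 = 25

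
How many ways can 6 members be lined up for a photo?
6! = 720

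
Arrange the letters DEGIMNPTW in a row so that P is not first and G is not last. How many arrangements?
By inclusion-exclusion: 9! - 2×(9-1)! + (9-2)! = 362880 - 80640 + 5040 = 287280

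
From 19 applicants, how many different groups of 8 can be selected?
C(19,8) = 19!/(8!×11!) = 75582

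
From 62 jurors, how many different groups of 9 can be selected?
C(62,9) = 62!/(9!×53!) = 20286591270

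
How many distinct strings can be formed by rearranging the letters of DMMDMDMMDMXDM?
13! / (1! × 7! × 5!) = 10296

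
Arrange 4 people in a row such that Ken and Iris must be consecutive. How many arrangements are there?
Treat the 2 as one block: (4-2+1)! × 2! = 6 × 2 = 12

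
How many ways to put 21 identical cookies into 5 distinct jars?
C(21+5-1, 5-1) = C(25, 4) = 12650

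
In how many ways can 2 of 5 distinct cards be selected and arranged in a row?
P(5,2) = 5!/(5-2)! = 20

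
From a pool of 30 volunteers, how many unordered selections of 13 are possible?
C(30,13) = 30!/(13!×17!) = 119759850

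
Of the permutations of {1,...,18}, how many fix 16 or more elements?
Exactly j fixed points: C(18,j)·!(18-j); sum over j ≥ 16 (derangement numbers via !m = (m-1)·(!(m-1) + !(m-2)): !0..!2 = 1, 0, 1). Σ_{j=16}^{18} C(18,j)·!(18-j) = C(18,16)·!2 + C(18,17)·!1 + C(18,18)·!0 = 153·1 + 18·0 + 1·1 = 154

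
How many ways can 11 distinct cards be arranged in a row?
11! = 39916800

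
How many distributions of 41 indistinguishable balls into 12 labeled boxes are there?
C(41+12-1, 12-1) = C(52, 11) = 60403728840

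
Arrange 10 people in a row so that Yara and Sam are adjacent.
Treat as block: (10-1)! × 2! = 362880 × 2 = 725760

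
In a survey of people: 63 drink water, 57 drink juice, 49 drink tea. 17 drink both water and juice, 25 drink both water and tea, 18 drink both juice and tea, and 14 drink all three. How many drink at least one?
|A∪B∪C| = 63+57+49-17-25-18+14 = 123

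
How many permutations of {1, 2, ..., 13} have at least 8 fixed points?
Exactly j fixed points: C(13,j)·!(13-j); sum over j ≥ 8 (derangement numbers via !m = (m-1)·(!(m-1) + !(m-2)): !0..!5 = 1, 0, 1, 2, 9, 44). Σ_{j=8}^{13} C(13,j)·!(13-j) = C(13,8)·!5 + C(13,9)·!4 + C(13,10)·!3 + C(13,11)·!2 + C(13,12)·!1 + C(13,13)·!0 = 1287·44 + 715·9 + 286·2 + 78·1 + 13·0 + 1·1 = 63714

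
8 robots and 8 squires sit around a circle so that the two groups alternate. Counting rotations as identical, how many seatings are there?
Fix one of the robots: (8-1)! ways for the remaining robots, × 8! ways for the squires = 5040 × 40320 = 203212800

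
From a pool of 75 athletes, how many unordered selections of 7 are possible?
C(75,7) = 75!/(7!×68!) = 1984829850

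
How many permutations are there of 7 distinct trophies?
7! = 5040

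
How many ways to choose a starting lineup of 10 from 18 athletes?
C(18,10) = 18!/(10!×8!) = 43758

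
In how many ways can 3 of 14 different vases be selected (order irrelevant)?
C(14,3) = 14!/(3!×11!) = 364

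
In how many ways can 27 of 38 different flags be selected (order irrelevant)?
C(38,27) = 38!/(27!×11!) = 1203322288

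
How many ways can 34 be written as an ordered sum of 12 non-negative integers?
C(34+12-1, 12-1) = C(45, 11) = 10150595910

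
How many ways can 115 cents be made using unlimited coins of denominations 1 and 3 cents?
Coefficient of x^115 in 1/(1-x^1) · 1/(1-x^3). Use j coins of 3 for j = 0..⌊115/3⌋ = 38, the rest in 1s: 38 + 1 = 39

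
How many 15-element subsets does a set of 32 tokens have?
C(32,15) = 32!/(15!×17!) = 565722720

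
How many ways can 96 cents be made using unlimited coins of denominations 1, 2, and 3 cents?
Coefficient of x^96 in 1/(1-x^1) · 1/(1-x^2) · 1/(1-x^3). Case on j = number of 3-cent coins (j = 0..32); remainder r = 96 - 3j is made from {1,2} in ⌊r/2⌋+1 ways. r = 96, 93, 90, 87, 84, 81, 78, 75, 72, 69, 66, 63, 60, 57, 54, 51, 48, 45, 42, 39, 36, 33, 30, 27, 24, 21, 18, 15, 12, 9, 6, 3, 0 → 49 + 47 + 46 + 44 + 43 + 41 + 40 + 38 + 37 + 35 + 34 + 32 + 31 + 29 + 28 + 26 + 25 + 23 + 22 + 20 + 19 + 17 + 16 + 14 + 13 + 11 + 10 + 8 + 7 + 5 + 4 + 2 + 1 = 817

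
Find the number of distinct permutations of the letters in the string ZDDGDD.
6! / (4! × 1! × 1!) = 30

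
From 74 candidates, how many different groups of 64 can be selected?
C(74,64) = 74!/(64!×10!) = 718406958841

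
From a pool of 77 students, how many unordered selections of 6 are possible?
C(77,6) = 77!/(6!×71!) = 237093780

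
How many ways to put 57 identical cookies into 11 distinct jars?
C(57+11-1, 11-1) = C(67, 10) = 247994680648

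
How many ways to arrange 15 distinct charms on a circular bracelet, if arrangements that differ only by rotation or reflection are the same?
(15-1)!/2 = 87178291200/2 = 43589145600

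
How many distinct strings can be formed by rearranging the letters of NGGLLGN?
7! / (3! × 2! × 2!) = 210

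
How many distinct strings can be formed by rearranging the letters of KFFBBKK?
7! / (2! × 3! × 2!) = 210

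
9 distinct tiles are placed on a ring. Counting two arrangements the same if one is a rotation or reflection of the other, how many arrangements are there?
(9-1)!/2 = 40320/2 = 20160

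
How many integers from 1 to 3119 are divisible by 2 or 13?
⌊3119/2⌋ + ⌊3119/13⌋ - ⌊3119/26⌋ = 1559 + 239 - 119 = 1679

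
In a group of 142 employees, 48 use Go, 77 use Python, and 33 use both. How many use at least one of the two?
|A∪B| = |A| + |B| - |A∩B| = 48 + 77 - 33 = 92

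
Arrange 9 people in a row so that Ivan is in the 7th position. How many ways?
Fix one position: (9-1)! = 40320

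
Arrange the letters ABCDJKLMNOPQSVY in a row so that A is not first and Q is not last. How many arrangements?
By inclusion-exclusion: 15! - 2×(15-1)! + (15-2)! = 1307674368000 - 174356582400 + 6227020800 = 1139544806400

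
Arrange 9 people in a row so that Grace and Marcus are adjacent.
Treat as block: (9-1)! × 2! = 40320 × 2 = 80640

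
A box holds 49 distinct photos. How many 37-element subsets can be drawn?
C(49,37) = 49!/(37!×12!) = 92263734836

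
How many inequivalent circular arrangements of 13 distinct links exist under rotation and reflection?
(13-1)!/2 = 479001600/2 = 239500800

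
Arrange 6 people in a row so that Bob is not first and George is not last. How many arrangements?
By inclusion-exclusion: 6! - 2×(6-1)! + (6-2)! = 720 - 240 + 24 = 504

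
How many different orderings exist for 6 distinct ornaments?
6! = 720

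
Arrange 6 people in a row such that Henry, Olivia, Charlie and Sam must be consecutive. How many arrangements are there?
Treat the 4 as one block: (6-4+1)! × 4! = 6 × 24 = 144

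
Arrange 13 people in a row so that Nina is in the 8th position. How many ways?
Fix one position: (13-1)! = 479001600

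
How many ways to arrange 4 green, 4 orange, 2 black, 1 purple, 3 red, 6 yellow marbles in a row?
20! / (4! × 4! × 2! × 1! × 3! × 6!) = 488864376000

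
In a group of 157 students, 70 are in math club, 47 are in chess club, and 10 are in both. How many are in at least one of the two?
|A∪B| = |A| + |B| - |A∩B| = 70 + 47 - 10 = 107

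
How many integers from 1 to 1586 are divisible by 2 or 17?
⌊1586/2⌋ + ⌊1586/17⌋ - ⌊1586/34⌋ = 793 + 93 - 46 = 840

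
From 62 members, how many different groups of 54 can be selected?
C(62,54) = 62!/(54!×8!) = 3381098545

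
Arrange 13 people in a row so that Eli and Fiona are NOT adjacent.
Total - adjacent = 13! - (13-1)!×2 = 6227020800 - 958003200 = 5269017600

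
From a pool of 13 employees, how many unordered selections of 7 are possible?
C(13,7) = 13!/(7!×6!) = 1716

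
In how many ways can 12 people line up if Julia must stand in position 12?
Fix one position: (12-1)! = 39916800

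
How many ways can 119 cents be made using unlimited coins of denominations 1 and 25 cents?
Coefficient of x^119 in 1/(1-x^1) · 1/(1-x^25). Use j coins of 25 for j = 0..⌊119/25⌋ = 4, the rest in 1s: 4 + 1 = 5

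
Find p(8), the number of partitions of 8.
Pentagonal recurrence p(n) = p(n-1) + p(n-2) - p(n-5) - p(n-7) + p(n-12) + p(n-15) - ... gives p(0..7) = 1, 1, 2, 3, 5, 7, 11, 15. p(8) = p(7) + p(6) - p(3) - p(1) = 15 + 11 - 3 - 1 = 22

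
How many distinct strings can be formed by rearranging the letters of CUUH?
4! / (2! × 1! × 1!) = 12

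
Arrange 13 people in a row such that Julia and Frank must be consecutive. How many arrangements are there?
Treat the 2 as one block: (13-2+1)! × 2! = 479001600 × 2 = 958003200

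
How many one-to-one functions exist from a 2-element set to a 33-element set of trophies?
P(33,2) = 33!/(33-2)! = 1056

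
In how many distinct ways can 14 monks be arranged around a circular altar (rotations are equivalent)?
Circular: fix one position, arrange the rest. (14-1)! = 6227020800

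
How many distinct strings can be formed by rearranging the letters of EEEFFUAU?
8! / (1! × 2! × 2! × 3!) = 1680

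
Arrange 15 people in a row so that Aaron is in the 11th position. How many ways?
Fix one position: (15-1)! = 87178291200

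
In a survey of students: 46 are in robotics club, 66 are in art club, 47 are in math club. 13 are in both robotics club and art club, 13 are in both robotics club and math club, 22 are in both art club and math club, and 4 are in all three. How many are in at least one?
|A∪B∪C| = 46+66+47-13-13-22+4 = 115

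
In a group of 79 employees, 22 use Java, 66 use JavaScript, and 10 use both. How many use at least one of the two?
|A∪B| = |A| + |B| - |A∩B| = 22 + 66 - 10 = 78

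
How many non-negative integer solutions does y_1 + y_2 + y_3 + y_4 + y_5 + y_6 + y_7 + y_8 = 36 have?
C(36+8-1, 8-1) = C(43, 7) = 32224114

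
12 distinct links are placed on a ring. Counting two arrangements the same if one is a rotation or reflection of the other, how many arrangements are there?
(12-1)!/2 = 39916800/2 = 19958400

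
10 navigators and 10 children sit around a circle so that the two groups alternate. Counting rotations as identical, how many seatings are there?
Fix one of the navigators: (10-1)! ways for the remaining navigators, × 10! ways for the children = 362880 × 3628800 = 1316818944000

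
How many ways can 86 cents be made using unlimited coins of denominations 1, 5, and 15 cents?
Coefficient of x^86 in 1/(1-x^1) · 1/(1-x^5) · 1/(1-x^15). Case on j = number of 15-cent coins (j = 0..5); remainder r = 86 - 15j is made from {1,5} in ⌊r/5⌋+1 ways. r = 86, 71, 56, 41, 26, 11 → 18 + 15 + 12 + 9 + 6 + 3 = 63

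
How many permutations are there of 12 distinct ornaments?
12! = 479001600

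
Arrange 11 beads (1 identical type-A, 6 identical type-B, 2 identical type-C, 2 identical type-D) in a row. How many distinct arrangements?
11! / (1! × 6! × 2! × 2!) = 13860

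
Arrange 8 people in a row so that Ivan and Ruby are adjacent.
Treat as block: (8-1)! × 2! = 5040 × 2 = 10080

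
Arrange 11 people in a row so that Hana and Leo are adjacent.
Treat as block: (11-1)! × 2! = 3628800 × 2 = 7257600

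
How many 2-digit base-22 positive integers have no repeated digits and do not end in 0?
Last digit: 21 nonzero choices. First digit: 20 (nonzero, ≠last). Middle 0: P(20,0) = 1. Total = 420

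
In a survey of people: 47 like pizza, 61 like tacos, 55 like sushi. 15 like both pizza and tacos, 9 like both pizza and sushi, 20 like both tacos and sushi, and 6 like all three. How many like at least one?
|A∪B∪C| = 47+61+55-15-9-20+6 = 125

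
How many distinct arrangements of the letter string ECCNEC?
6! / (1! × 3! × 2!) = 60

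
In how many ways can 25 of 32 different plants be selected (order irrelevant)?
C(32,25) = 32!/(25!×7!) = 3365856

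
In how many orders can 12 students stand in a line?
12! = 479001600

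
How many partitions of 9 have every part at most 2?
Let r_j(i) = number of partitions of i into parts ≤ j, for i = 0..9. r_1(i) = 1 for all i; r_j(i) = r_{j-1}(i) + r_j(i-j). Rows j = 2..2: ≤2: 1 1 2 2 3 3 4 4 5 5. r_2(9) = 5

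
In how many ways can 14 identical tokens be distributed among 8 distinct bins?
C(14+8-1, 8-1) = C(21, 7) = 116280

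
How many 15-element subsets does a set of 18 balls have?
C(18,15) = 18!/(15!×3!) = 816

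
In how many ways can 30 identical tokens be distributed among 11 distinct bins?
C(30+11-1, 11-1) = C(40, 10) = 847660528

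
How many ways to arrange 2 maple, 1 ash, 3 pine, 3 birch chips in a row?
9! / (2! × 1! × 3! × 3!) = 5040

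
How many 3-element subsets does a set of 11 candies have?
C(11,3) = 11!/(3!×8!) = 165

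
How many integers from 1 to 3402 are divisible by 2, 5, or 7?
⌊3402/2⌋+⌊3402/5⌋+⌊3402/7⌋ - ⌊3402/10⌋-⌊3402/14⌋-⌊3402/35⌋ + ⌊3402/70⌋ = 1701+680+486 - 340-243-97 + 48 = 2235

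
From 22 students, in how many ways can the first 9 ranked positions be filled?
P(22,9) = 22!/(22-9)! = 180503769600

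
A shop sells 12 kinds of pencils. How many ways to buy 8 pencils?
C(8+12-1, 12-1) = C(19, 11) = 75582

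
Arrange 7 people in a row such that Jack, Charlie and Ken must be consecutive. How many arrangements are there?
Treat the 3 as one block: (7-3+1)! × 3! = 120 × 6 = 720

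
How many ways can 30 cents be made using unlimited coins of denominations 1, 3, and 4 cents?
Coefficient of x^30 in 1/(1-x^1) · 1/(1-x^3) · 1/(1-x^4). Case on j = number of 4-cent coins (j = 0..7); remainder r = 30 - 4j is made from {1,3} in ⌊r/3⌋+1 ways. r = 30, 26, 22, 18, 14, 10, 6, 2 → 11 + 9 + 8 + 7 + 5 + 4 + 3 + 1 = 48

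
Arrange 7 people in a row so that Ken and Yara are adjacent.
Treat as block: (7-1)! × 2! = 720 × 2 = 1440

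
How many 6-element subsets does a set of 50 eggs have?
C(50,6) = 50!/(6!×44!) = 15890700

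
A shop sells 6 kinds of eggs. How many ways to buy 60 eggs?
C(60+6-1, 6-1) = C(65, 5) = 8259888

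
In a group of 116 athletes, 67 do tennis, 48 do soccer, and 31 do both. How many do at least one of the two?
|A∪B| = |A| + |B| - |A∩B| = 67 + 48 - 31 = 84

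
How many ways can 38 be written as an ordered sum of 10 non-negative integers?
C(38+10-1, 10-1) = C(47, 9) = 1362649145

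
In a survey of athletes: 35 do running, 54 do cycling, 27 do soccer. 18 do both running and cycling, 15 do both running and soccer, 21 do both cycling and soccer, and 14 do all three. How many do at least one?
|A∪B∪C| = 35+54+27-18-15-21+14 = 76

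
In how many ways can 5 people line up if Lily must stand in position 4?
Fix one position: (5-1)! = 24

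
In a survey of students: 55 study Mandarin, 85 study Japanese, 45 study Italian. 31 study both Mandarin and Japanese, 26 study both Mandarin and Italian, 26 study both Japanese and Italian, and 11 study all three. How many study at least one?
|A∪B∪C| = 55+85+45-31-26-26+11 = 113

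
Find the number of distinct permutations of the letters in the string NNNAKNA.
7! / (2! × 1! × 4!) = 105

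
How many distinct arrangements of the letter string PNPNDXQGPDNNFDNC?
16! / (3! × 5! × 1! × 1! × 1! × 1! × 3! × 1!) = 4843238400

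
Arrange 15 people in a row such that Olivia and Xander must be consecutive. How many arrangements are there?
Treat the 2 as one block: (15-2+1)! × 2! = 87178291200 × 2 = 174356582400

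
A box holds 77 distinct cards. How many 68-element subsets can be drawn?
C(77,68) = 77!/(68!×9!) = 161322559475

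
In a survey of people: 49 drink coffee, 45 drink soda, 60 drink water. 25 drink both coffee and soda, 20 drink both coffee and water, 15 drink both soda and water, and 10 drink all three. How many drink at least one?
|A∪B∪C| = 49+45+60-25-20-15+10 = 104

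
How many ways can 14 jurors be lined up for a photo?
14! = 87178291200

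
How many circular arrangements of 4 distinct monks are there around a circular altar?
Circular: fix one position, arrange the rest. (4-1)! = 6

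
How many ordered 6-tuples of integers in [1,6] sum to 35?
Coefficient of x^35 in (x + x² + ... + x^6)^6. By inclusion-exclusion on dice exceeding 6: Σ_j (-1)^j C(6,j)·C(35-1-6j, 5) = C(6,0)·C(34,5) - C(6,1)·C(28,5) + C(6,2)·C(22,5) - C(6,3)·C(16,5) + C(6,4)·C(10,5) = 1·278256 - 6·98280 + 15·26334 - 20·4368 + 15·252 = 6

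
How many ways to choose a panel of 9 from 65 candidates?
C(65,9) = 65!/(9!×56!) = 31966749880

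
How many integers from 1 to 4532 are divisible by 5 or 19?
⌊4532/5⌋ + ⌊4532/19⌋ - ⌊4532/95⌋ = 906 + 238 - 47 = 1097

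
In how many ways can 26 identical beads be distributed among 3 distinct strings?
C(26+3-1, 3-1) = C(28, 2) = 378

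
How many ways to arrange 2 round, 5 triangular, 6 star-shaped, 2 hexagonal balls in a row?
15! / (2! × 5! × 6! × 2!) = 3783780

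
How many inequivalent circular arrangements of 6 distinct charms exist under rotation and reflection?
(6-1)!/2 = 120/2 = 60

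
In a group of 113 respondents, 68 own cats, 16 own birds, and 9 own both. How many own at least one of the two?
|A∪B| = |A| + |B| - |A∩B| = 68 + 16 - 9 = 75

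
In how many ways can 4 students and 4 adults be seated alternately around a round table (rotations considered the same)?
Fix one of the students: (4-1)! ways for the remaining students, × 4! ways for the adults = 6 × 24 = 144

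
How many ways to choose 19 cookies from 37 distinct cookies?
C(37,19) = 37!/(19!×18!) = 17672631900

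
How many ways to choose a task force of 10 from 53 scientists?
C(53,10) = 53!/(10!×43!) = 19499099620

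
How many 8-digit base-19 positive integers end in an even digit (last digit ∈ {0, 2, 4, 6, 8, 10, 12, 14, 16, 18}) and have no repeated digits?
Last∈{0,2,4,6,8,10,12,14,16,18}. Last=0: 160392960. Last nonzero: 9×17×P(17,6) = 1363340160. Total = 1523733120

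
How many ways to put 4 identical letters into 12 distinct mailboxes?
C(4+12-1, 12-1) = C(15, 11) = 1365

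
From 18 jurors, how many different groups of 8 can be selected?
C(18,8) = 18!/(8!×10!) = 43758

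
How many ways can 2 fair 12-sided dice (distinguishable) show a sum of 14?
Coefficient of x^14 in (x + x² + ... + x^12)^2. By inclusion-exclusion on dice exceeding 12: Σ_j (-1)^j C(2,j)·C(14-1-12j, 1) = C(2,0)·C(13,1) - C(2,1)·C(1,1) = 1·13 - 2·1 = 11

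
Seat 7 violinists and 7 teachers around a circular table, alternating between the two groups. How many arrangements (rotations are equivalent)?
Fix one of the violinists: (7-1)! ways for the remaining violinists, × 7! ways for the teachers = 720 × 5040 = 3628800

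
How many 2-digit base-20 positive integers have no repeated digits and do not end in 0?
Last digit: 19 nonzero choices. First digit: 18 (nonzero, ≠last). Middle 0: P(18,0) = 1. Total = 342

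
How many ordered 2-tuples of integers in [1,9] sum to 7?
Coefficient of x^7 in (x + x² + ... + x^9)^2. By inclusion-exclusion on dice exceeding 9: Σ_j (-1)^j C(2,j)·C(7-1-9j, 1) = C(2,0)·C(6,1) = 1·6 = 6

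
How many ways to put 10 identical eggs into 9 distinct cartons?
C(10+9-1, 9-1) = C(18, 8) = 43758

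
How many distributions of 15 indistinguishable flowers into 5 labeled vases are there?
C(15+5-1, 5-1) = C(19, 4) = 3876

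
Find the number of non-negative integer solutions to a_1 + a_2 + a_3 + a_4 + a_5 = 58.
C(58+5-1, 5-1) = C(62, 4) = 557845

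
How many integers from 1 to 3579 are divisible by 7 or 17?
⌊3579/7⌋ + ⌊3579/17⌋ - ⌊3579/119⌋ = 511 + 210 - 30 = 691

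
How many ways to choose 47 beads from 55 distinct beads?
C(55,47) = 55!/(47!×8!) = 1217566350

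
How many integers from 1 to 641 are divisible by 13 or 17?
⌊641/13⌋ + ⌊641/17⌋ - ⌊641/221⌋ = 49 + 37 - 2 = 84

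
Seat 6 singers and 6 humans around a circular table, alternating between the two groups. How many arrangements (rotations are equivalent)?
Fix one of the singers: (6-1)! ways for the remaining singers, × 6! ways for the humans = 120 × 720 = 86400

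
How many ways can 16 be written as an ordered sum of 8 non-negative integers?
C(16+8-1, 8-1) = C(23, 7) = 245157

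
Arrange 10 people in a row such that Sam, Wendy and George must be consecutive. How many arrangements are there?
Treat the 3 as one block: (10-3+1)! × 3! = 40320 × 6 = 241920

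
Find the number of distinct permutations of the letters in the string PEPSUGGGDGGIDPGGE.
17! / (3! × 2! × 1! × 2! × 1! × 7! × 1!) = 2940537600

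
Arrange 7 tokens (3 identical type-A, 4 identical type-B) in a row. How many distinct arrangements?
7! / (3! × 4!) = 35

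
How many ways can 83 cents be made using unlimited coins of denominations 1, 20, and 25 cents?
Coefficient of x^83 in 1/(1-x^1) · 1/(1-x^20) · 1/(1-x^25). Case on j = number of 25-cent coins (j = 0..3); remainder r = 83 - 25j is made from {1,20} in ⌊r/20⌋+1 ways. r = 83, 58, 33, 8 → 5 + 3 + 2 + 1 = 11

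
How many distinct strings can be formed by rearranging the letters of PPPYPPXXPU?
10! / (1! × 2! × 6! × 1!) = 2520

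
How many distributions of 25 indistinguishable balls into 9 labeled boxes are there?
C(25+9-1, 9-1) = C(33, 8) = 13884156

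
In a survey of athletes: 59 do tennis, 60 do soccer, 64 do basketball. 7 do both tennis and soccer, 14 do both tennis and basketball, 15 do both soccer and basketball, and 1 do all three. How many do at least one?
|A∪B∪C| = 59+60+64-7-14-15+1 = 148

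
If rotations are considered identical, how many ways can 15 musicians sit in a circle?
Circular: fix one position, arrange the rest. (15-1)! = 87178291200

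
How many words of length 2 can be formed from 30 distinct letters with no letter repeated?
P(30,2) = 30!/(30-2)! = 870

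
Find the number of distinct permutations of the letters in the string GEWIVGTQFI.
10! / (2! × 2! × 1! × 1! × 1! × 1! × 1! × 1!) = 907200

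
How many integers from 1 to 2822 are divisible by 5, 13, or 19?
⌊2822/5⌋+⌊2822/13⌋+⌊2822/19⌋ - ⌊2822/65⌋-⌊2822/95⌋-⌊2822/247⌋ + ⌊2822/1235⌋ = 564+217+148 - 43-29-11 + 2 = 848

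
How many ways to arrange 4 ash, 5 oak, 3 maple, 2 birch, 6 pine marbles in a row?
20! / (4! × 5! × 3! × 2! × 6!) = 97772875200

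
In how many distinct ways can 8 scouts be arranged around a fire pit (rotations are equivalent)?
Circular: fix one position, arrange the rest. (8-1)! = 5040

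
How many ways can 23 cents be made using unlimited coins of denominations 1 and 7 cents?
Coefficient of x^23 in 1/(1-x^1) · 1/(1-x^7). Use j coins of 7 for j = 0..⌊23/7⌋ = 3, the rest in 1s: 3 + 1 = 4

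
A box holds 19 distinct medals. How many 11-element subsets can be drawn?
C(19,11) = 19!/(11!×8!) = 75582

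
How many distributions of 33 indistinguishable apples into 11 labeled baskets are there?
C(33+11-1, 11-1) = C(43, 10) = 1917334783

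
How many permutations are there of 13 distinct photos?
13! = 6227020800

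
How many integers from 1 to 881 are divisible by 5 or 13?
⌊881/5⌋ + ⌊881/13⌋ - ⌊881/65⌋ = 176 + 67 - 13 = 230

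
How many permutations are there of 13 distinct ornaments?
13! = 6227020800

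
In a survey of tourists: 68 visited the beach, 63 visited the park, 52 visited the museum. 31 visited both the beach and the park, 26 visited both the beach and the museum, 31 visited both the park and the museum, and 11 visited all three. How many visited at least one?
|A∪B∪C| = 68+63+52-31-26-31+11 = 106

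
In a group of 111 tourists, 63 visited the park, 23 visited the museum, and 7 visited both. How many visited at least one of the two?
|A∪B| = |A| + |B| - |A∩B| = 63 + 23 - 7 = 79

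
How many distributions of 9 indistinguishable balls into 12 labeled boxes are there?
C(9+12-1, 12-1) = C(20, 11) = 167960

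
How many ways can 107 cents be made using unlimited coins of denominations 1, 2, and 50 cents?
Coefficient of x^107 in 1/(1-x^1) · 1/(1-x^2) · 1/(1-x^50). Case on j = number of 50-cent coins (j = 0..2); remainder r = 107 - 50j is made from {1,2} in ⌊r/2⌋+1 ways. r = 107, 57, 7 → 54 + 29 + 4 = 87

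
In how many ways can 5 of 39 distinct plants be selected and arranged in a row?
P(39,5) = 39!/(39-5)! = 69090840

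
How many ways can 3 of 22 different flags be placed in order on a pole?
P(22,3) = 22!/(22-3)! = 9240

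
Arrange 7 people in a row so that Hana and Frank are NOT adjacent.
Total - adjacent = 7! - (7-1)!×2 = 5040 - 1440 = 3600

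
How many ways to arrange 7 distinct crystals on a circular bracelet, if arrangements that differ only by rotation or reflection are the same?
(7-1)!/2 = 720/2 = 360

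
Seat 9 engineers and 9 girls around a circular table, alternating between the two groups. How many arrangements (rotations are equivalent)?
Fix one of the engineers: (9-1)! ways for the remaining engineers, × 9! ways for the girls = 40320 × 362880 = 14631321600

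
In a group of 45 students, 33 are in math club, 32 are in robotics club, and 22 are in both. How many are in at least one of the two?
|A∪B| = |A| + |B| - |A∩B| = 33 + 32 - 22 = 43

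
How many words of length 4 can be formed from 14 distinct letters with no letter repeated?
P(14,4) = 14!/(14-4)! = 24024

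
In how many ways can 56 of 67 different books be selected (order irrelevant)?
C(67,56) = 67!/(56!×11!) = 1285063345176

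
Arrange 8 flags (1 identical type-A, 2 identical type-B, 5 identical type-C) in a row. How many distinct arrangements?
8! / (1! × 2! × 5!) = 168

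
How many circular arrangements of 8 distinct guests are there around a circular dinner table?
Circular: fix one position, arrange the rest. (8-1)! = 5040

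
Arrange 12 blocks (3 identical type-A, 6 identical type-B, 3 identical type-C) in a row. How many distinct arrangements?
12! / (3! × 6! × 3!) = 18480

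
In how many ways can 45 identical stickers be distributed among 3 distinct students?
C(45+3-1, 3-1) = C(47, 2) = 1081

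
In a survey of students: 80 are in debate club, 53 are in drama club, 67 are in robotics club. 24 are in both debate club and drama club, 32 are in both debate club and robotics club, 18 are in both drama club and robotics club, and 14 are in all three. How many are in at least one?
|A∪B∪C| = 80+53+67-24-32-18+14 = 140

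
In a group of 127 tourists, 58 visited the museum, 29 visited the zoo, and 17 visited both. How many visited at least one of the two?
|A∪B| = |A| + |B| - |A∩B| = 58 + 29 - 17 = 70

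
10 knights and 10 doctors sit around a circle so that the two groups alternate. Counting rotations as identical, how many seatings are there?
Fix one of the knights: (10-1)! ways for the remaining knights, × 10! ways for the doctors = 362880 × 3628800 = 1316818944000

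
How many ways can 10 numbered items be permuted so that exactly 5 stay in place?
Choose the 5 fixed points C(10,5) = 252, derange the rest: !5 = Σ_{j=0}^{5} (-1)^j·5!/j! = 120 - 120 + 60 - 20 + 5 - 1 = 44. Product = 252 × 44 = 11088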